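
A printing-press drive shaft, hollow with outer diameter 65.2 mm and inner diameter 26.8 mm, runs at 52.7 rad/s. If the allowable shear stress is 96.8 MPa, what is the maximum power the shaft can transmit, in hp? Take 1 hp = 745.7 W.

J = π(d_o⁴ − d_i⁴)/32 = π(0.0652⁴ − 0.0268⁴)/32 = 1.724×10^-6 m⁴.
T_max = τ_allow·J/r = 9.68×10^7 × 1.724×10^-6 / 0.0326 = 5118 N·m.
ω = 52.7 rad/s, so P_max = T_max·ω = 2.697×10^5 W.

362 hp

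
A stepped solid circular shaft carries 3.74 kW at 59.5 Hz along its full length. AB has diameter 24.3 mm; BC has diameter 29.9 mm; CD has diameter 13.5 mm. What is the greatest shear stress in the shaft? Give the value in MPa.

ω = 2π·59.5 = 373.8 rad/s, so T = P/ω = 3.74×10³ / 373.8 = 10.00 N·m.
Under the same torque, τ_max = 16T/(πd³) is largest where d is smallest — segment CD (d = 13.5 mm).
τ_max = 16·10.00/(π·(0.0135)³) = 2.071×10^7 Pa.

20.7 MPa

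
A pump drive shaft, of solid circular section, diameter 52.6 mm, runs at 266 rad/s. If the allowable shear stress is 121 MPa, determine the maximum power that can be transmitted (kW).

J = πd⁴/32 = π(0.0526)⁴/32 = 7.515×10^-7 m⁴.
T_max = τ_allow·J/r = 1.21×10^8 × 7.515×10^-7 / 0.0263 = 3458 N·m.
ω = 266 rad/s, so P_max = T_max·ω = 9.197×10^5 W.

920 kW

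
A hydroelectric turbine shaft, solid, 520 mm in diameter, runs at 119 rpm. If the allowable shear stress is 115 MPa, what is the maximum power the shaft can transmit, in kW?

39600 kW

J = πd⁴/32 = π(0.520)⁴/32 = 7.178×10^-3 m⁴.
T_max = τ_allow·J/r = 1.15×10^8 × 7.178×10^-3 / 0.260 = 3.175e6 N·m.
ω = 2π·119/60 = 12.46 rad/s, so P_max = T_max·ω = 3.957×10^7 W.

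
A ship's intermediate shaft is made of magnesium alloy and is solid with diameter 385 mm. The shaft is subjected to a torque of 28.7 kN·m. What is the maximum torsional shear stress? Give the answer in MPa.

2.56 MPa

J = πd⁴/32 = π(0.385)⁴/32 = 2.157×10^-3 m⁴.
τ_max = T·r/J = 28700 × 0.193 / 2.157×10^-3 = 2.561×10^6 Pa.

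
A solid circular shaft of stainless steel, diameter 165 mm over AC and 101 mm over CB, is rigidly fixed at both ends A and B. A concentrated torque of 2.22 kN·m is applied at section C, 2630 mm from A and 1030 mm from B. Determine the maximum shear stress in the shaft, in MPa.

Compatibility: T_A·a/J_AC = T_B·b/J_CB with T_A + T_B = T₀.
J_AC = 7.28×10^-5 m⁴, J_CB = 1.02×10^-5 m⁴, so T_A = T₀·(J_AC/a)/((J_AC/a)+(J_CB/b)) = 1634 N·m, T_B = 585.8 N·m.
τ in each portion: τ_AC = 1.85×10^6 Pa, τ_CB = 2.90×10^6 Pa; maximum is in CB.
τ_max = T_CB·r/J = 585.8·0.0505/1.02×10^-5 = 2.896×10^6 Pa.

2.90 MPa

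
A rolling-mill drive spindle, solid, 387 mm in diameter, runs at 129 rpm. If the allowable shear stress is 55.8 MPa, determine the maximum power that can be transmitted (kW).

J = πd⁴/32 = π(0.387)⁴/32 = 2.202×10^-3 m⁴.
T_max = τ_allow·J/r = 5.58×10^7 × 2.202×10^-3 / 0.194 = 635000 N·m.
ω = 2π·129/60 = 13.51 rad/s, so P_max = T_max·ω = 8.579×10^6 W.

8580 kW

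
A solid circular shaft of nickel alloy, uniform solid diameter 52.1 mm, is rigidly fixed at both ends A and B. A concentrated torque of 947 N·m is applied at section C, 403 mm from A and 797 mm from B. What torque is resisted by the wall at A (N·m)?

With uniform GJ and both ends fixed, compatibility θ_AC = θ_CB gives T_A·a = T_B·b, together with T_A + T_B = T₀.
T_A = T₀·b/(a+b) = 947.0·797/1200 = 629.0 N·m; T_B = 318.0 N·m.

629 N·m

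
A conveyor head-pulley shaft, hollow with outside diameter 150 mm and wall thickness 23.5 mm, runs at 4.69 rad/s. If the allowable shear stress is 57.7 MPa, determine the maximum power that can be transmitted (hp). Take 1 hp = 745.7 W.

J = π(d_o⁴ − d_i⁴)/32 = π(0.150⁴ − 0.103⁴)/32 = 3.865×10^-5 m⁴.
T_max = τ_allow·J/r = 5.77×10^7 × 3.865×10^-5 / 0.0750 = 29740 N·m.
ω = 4.69 rad/s, so P_max = T_max·ω = 1.395×10^5 W.

187 hp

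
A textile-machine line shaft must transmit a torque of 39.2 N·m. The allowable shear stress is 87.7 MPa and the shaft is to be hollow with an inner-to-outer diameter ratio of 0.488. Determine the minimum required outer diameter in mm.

For a hollow shaft with d_i/d_o = 0.488: τ_max = 16T/(π d_o³ (1−k⁴)), so d_o = [16T/(π τ_allow (1−k⁴))]^(1/3) = [16·39.20/(π·8.77×10^7·0.9433)]^(1/3) = 0.01341 m.

13.4 mm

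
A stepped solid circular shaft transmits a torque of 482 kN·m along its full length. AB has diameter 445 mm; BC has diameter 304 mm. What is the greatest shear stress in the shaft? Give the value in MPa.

87.4 MPa

Under the same torque, τ_max = 16T/(πd³) is largest where d is smallest — segment BC (d = 304 mm).
τ_max = 16·482000/(π·(0.304)³) = 8.738×10^7 Pa.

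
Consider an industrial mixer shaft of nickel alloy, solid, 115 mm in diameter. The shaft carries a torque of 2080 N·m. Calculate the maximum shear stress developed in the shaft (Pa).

J = πd⁴/32 = π(0.115)⁴/32 = 1.717×10^-5 m⁴.
τ_max = T·r/J = 2080 × 0.0575 / 1.717×10^-5 = 6.965×10^6 Pa.

6.97e6 Pa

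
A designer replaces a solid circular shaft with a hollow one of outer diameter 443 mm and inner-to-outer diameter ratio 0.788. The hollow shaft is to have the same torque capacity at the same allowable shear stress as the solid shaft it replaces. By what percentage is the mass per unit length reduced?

47.6 %

Equal τ_max and T ⇒ the solid shaft needs d_s³ = d_o³(1−k⁴), so d_s = 443·(1−0.788⁴)^(1/3) = 376.6 mm.
Area ratio A_h/A_s = d_o²(1−k²)/d_s² = (1−k²)/(1−k⁴)^(2/3) = 0.5245.
Mass saving = 1 − 0.5245 = 47.6 %.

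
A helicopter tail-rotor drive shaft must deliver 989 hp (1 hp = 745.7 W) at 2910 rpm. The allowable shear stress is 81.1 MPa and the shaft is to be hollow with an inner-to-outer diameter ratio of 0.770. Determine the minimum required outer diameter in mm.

61.7 mm

ω = 2π·2910/60 = 304.7 rad/s, so T = P/ω = 989×745.7 / 304.7 = 2420 N·m.
For a hollow shaft with d_i/d_o = 0.770: τ_max = 16T/(π d_o³ (1−k⁴)), so d_o = [16T/(π τ_allow (1−k⁴))]^(1/3) = [16·2420/(π·8.11×10^7·0.6485)]^(1/3) = 0.06165 m.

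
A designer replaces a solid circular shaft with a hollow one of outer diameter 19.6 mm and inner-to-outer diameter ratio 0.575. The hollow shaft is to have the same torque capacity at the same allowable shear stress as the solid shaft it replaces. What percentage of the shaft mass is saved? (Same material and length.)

Equal τ_max and T ⇒ the solid shaft needs d_s³ = d_o³(1−k⁴), so d_s = 19.6·(1−0.575⁴)^(1/3) = 18.86 mm.
Area ratio A_h/A_s = d_o²(1−k²)/d_s² = (1−k²)/(1−k⁴)^(2/3) = 0.7231.
Mass saving = 1 − 0.7231 = 27.7 %.

27.7 %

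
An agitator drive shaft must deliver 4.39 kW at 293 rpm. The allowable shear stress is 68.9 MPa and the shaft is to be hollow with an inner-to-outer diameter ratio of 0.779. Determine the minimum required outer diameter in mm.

ω = 2π·293/60 = 30.68 rad/s, so T = P/ω = 4.39×10³ / 30.68 = 143.1 N·m.
For a hollow shaft with d_i/d_o = 0.779: τ_max = 16T/(π d_o³ (1−k⁴)), so d_o = [16T/(π τ_allow (1−k⁴))]^(1/3) = [16·143.1/(π·6.89×10^7·0.6317)]^(1/3) = 0.02558 m.

25.6 mm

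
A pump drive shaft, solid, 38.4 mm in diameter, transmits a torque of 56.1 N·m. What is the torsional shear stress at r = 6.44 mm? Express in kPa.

1690 kPa

J = πd⁴/32 = π(0.0384)⁴/32 = 2.135×10^-7 m⁴.
Shear stress varies linearly with radius: τ = T·r/J = 56.10 × 0.00644 / 2.135×10^-7 = 1.692×10^6 Pa.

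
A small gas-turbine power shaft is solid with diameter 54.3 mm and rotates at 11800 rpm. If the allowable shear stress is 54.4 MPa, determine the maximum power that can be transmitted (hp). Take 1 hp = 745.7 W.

2830 hp

J = πd⁴/32 = π(0.0543)⁴/32 = 8.535×10^-7 m⁴.
T_max = τ_allow·J/r = 5.44×10^7 × 8.535×10^-7 / 0.0271 = 1710 N·m.
ω = 2π·11800/60 = 1236 rad/s, so P_max = T_max·ω = 2.113×10^6 W.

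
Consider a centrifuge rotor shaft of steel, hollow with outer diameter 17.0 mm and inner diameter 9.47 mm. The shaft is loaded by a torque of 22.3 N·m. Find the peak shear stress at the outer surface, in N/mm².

J = π(d_o⁴ − d_i⁴)/32 = π(0.0170⁴ − 0.00947⁴)/32 = 7.410×10^-9 m⁴.
τ_max = T·r/J = 22.30 × 0.00850 / 7.410×10^-9 = 2.558×10^7 Pa.

25.6 N/mm²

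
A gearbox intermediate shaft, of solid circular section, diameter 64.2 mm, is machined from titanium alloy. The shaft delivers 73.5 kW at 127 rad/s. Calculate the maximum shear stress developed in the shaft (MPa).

ω = 127 rad/s, so T = P/ω = 73.5×10³ / 127.0 = 578.7 N·m.
J = πd⁴/32 = π(0.0642)⁴/32 = 1.668×10^-6 m⁴.
τ_max = T·r/J = 578.7 × 0.0321 / 1.668×10^-6 = 1.114×10^7 Pa.

11.1 MPa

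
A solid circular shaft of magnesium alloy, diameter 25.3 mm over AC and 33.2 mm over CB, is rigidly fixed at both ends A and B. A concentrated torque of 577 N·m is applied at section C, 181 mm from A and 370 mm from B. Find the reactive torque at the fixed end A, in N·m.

Compatibility: T_A·a/J_AC = T_B·b/J_CB with T_A + T_B = T₀.
J_AC = 4.02×10^-8 m⁴, J_CB = 1.19×10^-7 m⁴, so T_A = T₀·(J_AC/a)/((J_AC/a)+(J_CB/b)) = 235.5 N·m, T_B = 341.5 N·m.

235 N·m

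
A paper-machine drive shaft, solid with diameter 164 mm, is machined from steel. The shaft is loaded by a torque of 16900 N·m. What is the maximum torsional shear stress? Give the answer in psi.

J = πd⁴/32 = π(0.164)⁴/32 = 7.102×10^-5 m⁴.
τ_max = T·r/J = 16900 × 0.0820 / 7.102×10^-5 = 1.951×10^7 Pa.

2830 psi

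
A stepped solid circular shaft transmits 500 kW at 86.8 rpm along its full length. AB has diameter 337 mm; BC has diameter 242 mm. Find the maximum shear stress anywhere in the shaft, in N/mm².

19.8 N/mm²

ω = 2π·86.8/60 = 9.090 rad/s, so T = P/ω = 500×10³ / 9.090 = 55010 N·m.
Under the same torque, τ_max = 16T/(πd³) is largest where d is smallest — segment BC (d = 242 mm).
τ_max = 16·55010/(π·(0.242)³) = 1.977×10^7 Pa.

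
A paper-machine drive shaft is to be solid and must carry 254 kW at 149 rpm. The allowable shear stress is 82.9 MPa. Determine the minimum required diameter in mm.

100 mm

ω = 2π·149/60 = 15.60 rad/s, so T = P/ω = 254×10³ / 15.60 = 16280 N·m.
For a solid shaft τ_max = 16T/(πd³), so d = (16T/(π τ_allow))^(1/3) = (16·16280/(π·8.29×10^7))^(1/3) = 0.1000 m.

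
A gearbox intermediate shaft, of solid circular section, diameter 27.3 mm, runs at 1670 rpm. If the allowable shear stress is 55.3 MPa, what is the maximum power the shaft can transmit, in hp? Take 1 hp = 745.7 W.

51.8 hp

J = πd⁴/32 = π(0.0273)⁴/32 = 5.453×10^-8 m⁴.
T_max = τ_allow·J/r = 5.53×10^7 × 5.453×10^-8 / 0.0137 = 220.9 N·m.
ω = 2π·1670/60 = 174.9 rad/s, so P_max = T_max·ω = 3.864×10^4 W.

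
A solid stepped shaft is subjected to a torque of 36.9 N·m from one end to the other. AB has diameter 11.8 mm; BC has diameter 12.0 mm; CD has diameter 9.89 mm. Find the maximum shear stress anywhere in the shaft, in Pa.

Under the same torque, τ_max = 16T/(πd³) is largest where d is smallest — segment CD (d = 9.89 mm).
τ_max = 16·36.90/(π·(0.00989)³) = 1.943×10^8 Pa.

1.94e8 Pa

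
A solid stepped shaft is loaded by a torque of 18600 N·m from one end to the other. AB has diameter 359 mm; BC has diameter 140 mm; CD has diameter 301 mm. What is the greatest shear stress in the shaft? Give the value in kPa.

Under the same torque, τ_max = 16T/(πd³) is largest where d is smallest — segment BC (d = 140 mm).
τ_max = 16·18600/(π·(0.140)³) = 3.452×10^7 Pa.

34500 kPa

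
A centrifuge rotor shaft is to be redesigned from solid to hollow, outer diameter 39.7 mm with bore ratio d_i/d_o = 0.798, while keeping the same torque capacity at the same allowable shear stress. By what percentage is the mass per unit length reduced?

48.6 %

Equal τ_max and T ⇒ the solid shaft needs d_s³ = d_o³(1−k⁴), so d_s = 39.7·(1−0.798⁴)^(1/3) = 33.38 mm.
Area ratio A_h/A_s = d_o²(1−k²)/d_s² = (1−k²)/(1−k⁴)^(2/3) = 0.5137.
Mass saving = 1 − 0.5137 = 48.6 %.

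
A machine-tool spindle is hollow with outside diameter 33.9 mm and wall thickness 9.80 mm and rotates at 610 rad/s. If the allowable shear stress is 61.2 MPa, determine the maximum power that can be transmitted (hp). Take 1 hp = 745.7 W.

371 hp

J = π(d_o⁴ − d_i⁴)/32 = π(0.0339⁴ − 0.0143⁴)/32 = 1.256×10^-7 m⁴.
T_max = τ_allow·J/r = 6.12×10^7 × 1.256×10^-7 / 0.0169 = 453.3 N·m.
ω = 610 rad/s, so P_max = T_max·ω = 2.765×10^5 W.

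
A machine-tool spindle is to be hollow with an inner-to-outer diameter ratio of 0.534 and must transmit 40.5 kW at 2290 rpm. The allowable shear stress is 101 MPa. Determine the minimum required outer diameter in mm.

21.0 mm

ω = 2π·2290/60 = 239.8 rad/s, so T = P/ω = 40.5×10³ / 239.8 = 168.9 N·m.
For a hollow shaft with d_i/d_o = 0.534: τ_max = 16T/(π d_o³ (1−k⁴)), so d_o = [16T/(π τ_allow (1−k⁴))]^(1/3) = [16·168.9/(π·1.01×10^8·0.9187)]^(1/3) = 0.02101 m.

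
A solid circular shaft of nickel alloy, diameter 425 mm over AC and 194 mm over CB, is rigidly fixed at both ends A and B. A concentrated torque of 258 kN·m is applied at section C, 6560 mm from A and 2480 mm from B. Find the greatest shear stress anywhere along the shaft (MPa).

Compatibility: T_A·a/J_AC = T_B·b/J_CB with T_A + T_B = T₀.
J_AC = 3.20×10^-3 m⁴, J_CB = 1.39×10^-4 m⁴, so T_A = T₀·(J_AC/a)/((J_AC/a)+(J_CB/b)) = 231400 N·m, T_B = 26580 N·m.
τ in each portion: τ_AC = 1.54×10^7 Pa, τ_CB = 1.85×10^7 Pa; maximum is in CB.
τ_max = T_CB·r/J = 26580·0.0970/1.39×10^-4 = 1.854×10^7 Pa.

18.5 MPa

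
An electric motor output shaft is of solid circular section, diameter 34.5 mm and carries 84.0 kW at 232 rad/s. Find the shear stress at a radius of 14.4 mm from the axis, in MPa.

37.5 MPa

ω = 232 rad/s, so T = P/ω = 84.0×10³ / 232.0 = 362.1 N·m.
J = πd⁴/32 = π(0.0345)⁴/32 = 1.391×10^-7 m⁴.
Shear stress varies linearly with radius: τ = T·r/J = 362.1 × 0.0144 / 1.391×10^-7 = 3.749×10^7 Pa.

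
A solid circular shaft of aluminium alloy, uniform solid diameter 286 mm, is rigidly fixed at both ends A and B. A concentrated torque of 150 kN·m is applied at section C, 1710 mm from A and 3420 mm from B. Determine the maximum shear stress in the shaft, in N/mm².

With uniform GJ and both ends fixed, compatibility θ_AC = θ_CB gives T_A·a = T_B·b, together with T_A + T_B = T₀.
T_A = T₀·b/(a+b) = 150000·3420/5130 = 100000 N·m; T_B = 50000 N·m.
τ in each portion: τ_AC = 2.18×10^7 Pa, τ_CB = 1.09×10^7 Pa; maximum is in AC.
τ_max = T_AC·r/J = 100000·0.143/6.57×10^-4 = 2.177×10^7 Pa.

21.8 N/mm²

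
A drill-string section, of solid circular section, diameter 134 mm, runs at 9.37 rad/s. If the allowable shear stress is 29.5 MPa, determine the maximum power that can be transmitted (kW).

J = πd⁴/32 = π(0.134)⁴/32 = 3.165×10^-5 m⁴.
T_max = τ_allow·J/r = 2.95×10^7 × 3.165×10^-5 / 0.0670 = 13940 N·m.
ω = 9.37 rad/s, so P_max = T_max·ω = 1.306×10^5 W.

131 kW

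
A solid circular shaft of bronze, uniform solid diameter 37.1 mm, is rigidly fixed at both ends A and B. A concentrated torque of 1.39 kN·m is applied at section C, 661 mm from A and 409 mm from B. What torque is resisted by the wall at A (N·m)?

With uniform GJ and both ends fixed, compatibility θ_AC = θ_CB gives T_A·a = T_B·b, together with T_A + T_B = T₀.
T_A = T₀·b/(a+b) = 1390·409/1070 = 531.3 N·m; T_B = 858.7 N·m.

531 N·m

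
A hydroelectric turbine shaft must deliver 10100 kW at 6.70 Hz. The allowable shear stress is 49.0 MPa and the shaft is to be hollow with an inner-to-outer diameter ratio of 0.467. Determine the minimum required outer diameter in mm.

ω = 2π·6.70 = 42.10 rad/s, so T = P/ω = 10100×10³ / 42.10 = 239900 N·m.
For a hollow shaft with d_i/d_o = 0.467: τ_max = 16T/(π d_o³ (1−k⁴)), so d_o = [16T/(π τ_allow (1−k⁴))]^(1/3) = [16·239900/(π·4.90×10^7·0.9524)]^(1/3) = 0.2969 m.

297 mm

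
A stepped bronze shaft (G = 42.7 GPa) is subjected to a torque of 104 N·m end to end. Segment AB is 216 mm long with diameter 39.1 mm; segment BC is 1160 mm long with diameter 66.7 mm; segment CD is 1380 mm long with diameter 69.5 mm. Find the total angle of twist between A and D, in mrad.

5.21 mrad

J_AB = π(0.0391)⁴/32 = 2.29×10^-7 m⁴; J_BC = π(0.0667)⁴/32 = 1.94×10^-6 m⁴; J_CD = π(0.0695)⁴/32 = 2.29×10^-6 m⁴.
θ = (T/G)·Σ L_i/J_i = (104.0/42.7×10⁹)·(0.216/2.29×10^-7 + 1.16/1.94×10^-6 + 1.38/2.29×10^-6) = 5.214×10^-3 rad.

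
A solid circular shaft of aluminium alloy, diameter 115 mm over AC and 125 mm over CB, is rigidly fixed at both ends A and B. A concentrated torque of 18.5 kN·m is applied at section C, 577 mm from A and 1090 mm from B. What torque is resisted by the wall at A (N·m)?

Compatibility: T_A·a/J_AC = T_B·b/J_CB with T_A + T_B = T₀.
J_AC = 1.72×10^-5 m⁴, J_CB = 2.40×10^-5 m⁴, so T_A = T₀·(J_AC/a)/((J_AC/a)+(J_CB/b)) = 10640 N·m, T_B = 7861 N·m.

10600 N·m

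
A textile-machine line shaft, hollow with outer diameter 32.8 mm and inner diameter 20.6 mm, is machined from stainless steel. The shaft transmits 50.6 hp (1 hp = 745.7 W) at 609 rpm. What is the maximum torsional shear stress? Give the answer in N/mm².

101 N/mm²

ω = 2π·609/60 = 63.77 rad/s, so T = P/ω = 50.6×745.7 / 63.77 = 591.7 N·m.
J = π(d_o⁴ − d_i⁴)/32 = π(0.0328⁴ − 0.0206⁴)/32 = 9.595×10^-8 m⁴.
τ_max = T·r/J = 591.7 × 0.0164 / 9.595×10^-8 = 1.011×10^8 Pa.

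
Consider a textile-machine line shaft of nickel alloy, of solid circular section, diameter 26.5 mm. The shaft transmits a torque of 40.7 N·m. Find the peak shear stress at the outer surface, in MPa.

11.1 MPa

J = πd⁴/32 = π(0.0265)⁴/32 = 4.842×10^-8 m⁴.
τ_max = T·r/J = 40.70 × 0.0132 / 4.842×10^-8 = 1.114×10^7 Pa.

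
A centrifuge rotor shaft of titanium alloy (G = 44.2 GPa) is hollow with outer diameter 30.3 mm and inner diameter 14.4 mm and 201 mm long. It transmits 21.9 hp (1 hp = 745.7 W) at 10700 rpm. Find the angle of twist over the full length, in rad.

8.44e-4 rad

ω = 2π·10700/60 = 1121 rad/s, so T = P/ω = 21.9×745.7 / 1121 = 14.57 N·m.
J = π(d_o⁴ − d_i⁴)/32 = π(0.0303⁴ − 0.0144⁴)/32 = 7.853×10^-8 m⁴.
θ = T·L/(G·J) = 14.57 × 0.201 / (44.2×10⁹ × 7.853×10^-8) = 8.440×10^-4 rad.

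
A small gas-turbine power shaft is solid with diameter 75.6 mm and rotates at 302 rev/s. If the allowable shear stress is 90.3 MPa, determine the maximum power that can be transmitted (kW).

J = πd⁴/32 = π(0.0756)⁴/32 = 3.207×10^-6 m⁴.
T_max = τ_allow·J/r = 9.03×10^7 × 3.207×10^-6 / 0.0378 = 7661 N·m.
ω = 2π·302 = 1898 rad/s, so P_max = T_max·ω = 1.454×10^7 W.

14500 kW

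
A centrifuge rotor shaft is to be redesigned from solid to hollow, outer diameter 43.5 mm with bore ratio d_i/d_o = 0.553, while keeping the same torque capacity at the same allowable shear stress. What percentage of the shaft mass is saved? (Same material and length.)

25.9 %

Equal τ_max and T ⇒ the solid shaft needs d_s³ = d_o³(1−k⁴), so d_s = 43.5·(1−0.553⁴)^(1/3) = 42.10 mm.
Area ratio A_h/A_s = d_o²(1−k²)/d_s² = (1−k²)/(1−k⁴)^(2/3) = 0.7412.
Mass saving = 1 − 0.7412 = 25.9 %.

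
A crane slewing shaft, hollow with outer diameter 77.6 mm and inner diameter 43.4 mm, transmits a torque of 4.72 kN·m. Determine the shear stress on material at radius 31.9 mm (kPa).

J = π(d_o⁴ − d_i⁴)/32 = π(0.0776⁴ − 0.0434⁴)/32 = 3.212×10^-6 m⁴.
Shear stress varies linearly with radius: τ = T·r/J = 4720 × 0.0319 / 3.212×10^-6 = 4.688×10^7 Pa.

46900 kPa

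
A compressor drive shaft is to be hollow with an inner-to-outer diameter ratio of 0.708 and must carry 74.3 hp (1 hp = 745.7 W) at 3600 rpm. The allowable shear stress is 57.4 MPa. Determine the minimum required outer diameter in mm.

ω = 2π·3600/60 = 377.0 rad/s, so T = P/ω = 74.3×745.7 / 377.0 = 147.0 N·m.
For a hollow shaft with d_i/d_o = 0.708: τ_max = 16T/(π d_o³ (1−k⁴)), so d_o = [16T/(π τ_allow (1−k⁴))]^(1/3) = [16·147.0/(π·5.74×10^7·0.7487)]^(1/3) = 0.02592 m.

25.9 mm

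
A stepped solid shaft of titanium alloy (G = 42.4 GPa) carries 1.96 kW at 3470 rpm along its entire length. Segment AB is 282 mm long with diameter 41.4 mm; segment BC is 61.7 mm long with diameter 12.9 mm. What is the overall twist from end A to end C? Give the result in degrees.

0.173°

ω = 2π·3470/60 = 363.4 rad/s, so T = P/ω = 1.96×10³ / 363.4 = 5.394 N·m.
J_AB = π(0.0414)⁴/32 = 2.88×10^-7 m⁴; J_BC = π(0.0129)⁴/32 = 2.72×10^-9 m⁴.
θ = (T/G)·Σ L_i/J_i = (5.394/42.4×10⁹)·(0.282/2.88×10^-7 + 0.0617/2.72×10^-9) = 3.011×10^-3 rad.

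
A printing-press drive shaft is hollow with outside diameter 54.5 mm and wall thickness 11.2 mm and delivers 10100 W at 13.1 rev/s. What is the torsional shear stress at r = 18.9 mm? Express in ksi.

0.441 ksi

ω = 2π·13.1 = 82.31 rad/s, so T = P/ω = 10100 / 82.31 = 122.7 N·m.
J = π(d_o⁴ − d_i⁴)/32 = π(0.0545⁴ − 0.0321⁴)/32 = 7.619×10^-7 m⁴.
Shear stress varies linearly with radius: τ = T·r/J = 122.7 × 0.0189 / 7.619×10^-7 = 3.044×10^6 Pa.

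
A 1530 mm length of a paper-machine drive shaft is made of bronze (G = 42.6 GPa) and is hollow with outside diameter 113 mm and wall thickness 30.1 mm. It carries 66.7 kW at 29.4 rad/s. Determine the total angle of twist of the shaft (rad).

ω = 29.4 rad/s, so T = P/ω = 66.7×10³ / 29.40 = 2269 N·m.
J = π(d_o⁴ − d_i⁴)/32 = π(0.113⁴ − 0.0528⁴)/32 = 1.524×10^-5 m⁴.
θ = T·L/(G·J) = 2269 × 1.53 / (42.6×10⁹ × 1.524×10^-5) = 5.345×10^-3 rad.

0.00535 rad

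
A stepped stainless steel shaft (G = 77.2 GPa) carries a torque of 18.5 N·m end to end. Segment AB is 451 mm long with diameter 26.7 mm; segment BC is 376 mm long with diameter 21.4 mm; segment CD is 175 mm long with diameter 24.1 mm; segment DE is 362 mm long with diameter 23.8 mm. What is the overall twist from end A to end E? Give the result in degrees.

0.605°

J_AB = π(0.0267)⁴/32 = 4.99×10^-8 m⁴; J_BC = π(0.0214)⁴/32 = 2.06×10^-8 m⁴; J_CD = π(0.0241)⁴/32 = 3.31×10^-8 m⁴; J_DE = π(0.0238)⁴/32 = 3.15×10^-8 m⁴.
θ = (T/G)·Σ L_i/J_i = (18.50/77.2×10⁹)·(0.451/4.99×10^-8 + 0.376/2.06×10^-8 + 0.175/3.31×10^-8 + 0.362/3.15×10^-8) = 0.01056 rad.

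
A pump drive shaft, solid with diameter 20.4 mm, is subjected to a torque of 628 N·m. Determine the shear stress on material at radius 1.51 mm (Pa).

5.58e7 Pa

J = πd⁴/32 = π(0.0204)⁴/32 = 1.700×10^-8 m⁴.
Shear stress varies linearly with radius: τ = T·r/J = 628.0 × 0.00151 / 1.700×10^-8 = 5.577×10^7 Pa.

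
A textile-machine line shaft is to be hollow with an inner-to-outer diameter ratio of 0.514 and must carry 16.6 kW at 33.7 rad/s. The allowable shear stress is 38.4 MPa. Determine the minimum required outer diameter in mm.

41.3 mm

ω = 33.7 rad/s, so T = P/ω = 16.6×10³ / 33.70 = 492.6 N·m.
For a hollow shaft with d_i/d_o = 0.514: τ_max = 16T/(π d_o³ (1−k⁴)), so d_o = [16T/(π τ_allow (1−k⁴))]^(1/3) = [16·492.6/(π·3.84×10^7·0.9302)]^(1/3) = 0.04126 m.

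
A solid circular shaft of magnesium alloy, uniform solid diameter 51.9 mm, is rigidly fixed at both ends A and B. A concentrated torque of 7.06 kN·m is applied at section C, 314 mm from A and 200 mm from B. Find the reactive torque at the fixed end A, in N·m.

2750 N·m

With uniform GJ and both ends fixed, compatibility θ_AC = θ_CB gives T_A·a = T_B·b, together with T_A + T_B = T₀.
T_A = T₀·b/(a+b) = 7060·200/514.0 = 2747 N·m; T_B = 4313 N·m.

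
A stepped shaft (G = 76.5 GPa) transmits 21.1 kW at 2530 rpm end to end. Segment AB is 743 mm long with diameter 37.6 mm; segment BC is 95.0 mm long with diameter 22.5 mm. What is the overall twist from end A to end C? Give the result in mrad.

ω = 2π·2530/60 = 264.9 rad/s, so T = P/ω = 21.1×10³ / 264.9 = 79.64 N·m.
J_AB = π(0.0376)⁴/32 = 1.96×10^-7 m⁴; J_BC = π(0.0225)⁴/32 = 2.52×10^-8 m⁴.
θ = (T/G)·Σ L_i/J_i = (79.64/76.5×10⁹)·(0.743/1.96×10^-7 + 0.0950/2.52×10^-8) = 7.873×10^-3 rad.

7.87 mrad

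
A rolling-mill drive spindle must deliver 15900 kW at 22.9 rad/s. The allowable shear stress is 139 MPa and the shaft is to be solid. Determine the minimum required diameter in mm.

ω = 22.9 rad/s, so T = P/ω = 15900×10³ / 22.90 = 694300 N·m.
For a solid shaft τ_max = 16T/(πd³), so d = (16T/(π τ_allow))^(1/3) = (16·694300/(π·1.39×10^8))^(1/3) = 0.2941 m.

294 mm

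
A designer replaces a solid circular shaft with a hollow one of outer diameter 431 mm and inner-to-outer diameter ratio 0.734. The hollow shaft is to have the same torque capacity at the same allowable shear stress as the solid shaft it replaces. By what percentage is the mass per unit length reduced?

42.0 %

Equal τ_max and T ⇒ the solid shaft needs d_s³ = d_o³(1−k⁴), so d_s = 431·(1−0.734⁴)^(1/3) = 384.5 mm.
Area ratio A_h/A_s = d_o²(1−k²)/d_s² = (1−k²)/(1−k⁴)^(2/3) = 0.5797.
Mass saving = 1 − 0.5797 = 42.0 %.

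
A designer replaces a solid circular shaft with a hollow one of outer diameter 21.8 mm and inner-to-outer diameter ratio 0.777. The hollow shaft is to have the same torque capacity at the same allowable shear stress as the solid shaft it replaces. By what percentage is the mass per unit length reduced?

Equal τ_max and T ⇒ the solid shaft needs d_s³ = d_o³(1−k⁴), so d_s = 21.8·(1−0.777⁴)^(1/3) = 18.74 mm.
Area ratio A_h/A_s = d_o²(1−k²)/d_s² = (1−k²)/(1−k⁴)^(2/3) = 0.5361.
Mass saving = 1 − 0.5361 = 46.4 %.

46.4 %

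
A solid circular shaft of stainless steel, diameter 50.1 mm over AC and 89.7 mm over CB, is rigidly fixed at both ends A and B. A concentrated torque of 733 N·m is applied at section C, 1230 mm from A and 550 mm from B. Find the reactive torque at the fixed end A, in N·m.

Compatibility: T_A·a/J_AC = T_B·b/J_CB with T_A + T_B = T₀.
J_AC = 6.19×10^-7 m⁴, J_CB = 6.36×10^-6 m⁴, so T_A = T₀·(J_AC/a)/((J_AC/a)+(J_CB/b)) = 30.57 N·m, T_B = 702.4 N·m.

30.6 N·m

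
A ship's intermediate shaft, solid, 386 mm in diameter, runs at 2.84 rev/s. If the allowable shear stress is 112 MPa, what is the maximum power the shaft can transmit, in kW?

22600 kW

J = πd⁴/32 = π(0.386)⁴/32 = 2.179×10^-3 m⁴.
T_max = τ_allow·J/r = 1.12×10^8 × 2.179×10^-3 / 0.193 = 1.265e6 N·m.
ω = 2π·2.84 = 17.84 rad/s, so P_max = T_max·ω = 2.257×10^7 W.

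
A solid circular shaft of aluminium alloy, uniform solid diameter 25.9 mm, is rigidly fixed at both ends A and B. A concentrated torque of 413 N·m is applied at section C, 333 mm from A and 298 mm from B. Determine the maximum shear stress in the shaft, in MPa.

63.9 MPa

With uniform GJ and both ends fixed, compatibility θ_AC = θ_CB gives T_A·a = T_B·b, together with T_A + T_B = T₀.
T_A = T₀·b/(a+b) = 413.0·298/631.0 = 195.0 N·m; T_B = 218.0 N·m.
τ in each portion: τ_AC = 5.72×10^7 Pa, τ_CB = 6.39×10^7 Pa; maximum is in CB.
τ_max = T_CB·r/J = 218.0·0.0129/4.42×10^-8 = 6.389×10^7 Pa.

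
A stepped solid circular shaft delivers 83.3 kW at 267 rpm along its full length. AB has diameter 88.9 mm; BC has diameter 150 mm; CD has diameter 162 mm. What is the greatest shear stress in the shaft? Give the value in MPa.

21.6 MPa

ω = 2π·267/60 = 27.96 rad/s, so T = P/ω = 83.3×10³ / 27.96 = 2979 N·m.
Under the same torque, τ_max = 16T/(πd³) is largest where d is smallest — segment AB (d = 88.9 mm).
τ_max = 16·2979/(π·(0.0889)³) = 2.160×10^7 Pa.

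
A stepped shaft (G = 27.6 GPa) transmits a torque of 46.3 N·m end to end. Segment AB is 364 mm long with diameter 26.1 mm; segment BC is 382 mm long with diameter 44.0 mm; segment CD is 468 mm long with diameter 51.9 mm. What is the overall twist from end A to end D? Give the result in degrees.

0.931°

J_AB = π(0.0261)⁴/32 = 4.56×10^-8 m⁴; J_BC = π(0.0440)⁴/32 = 3.68×10^-7 m⁴; J_CD = π(0.0519)⁴/32 = 7.12×10^-7 m⁴.
θ = (T/G)·Σ L_i/J_i = (46.30/27.6×10⁹)·(0.364/4.56×10^-8 + 0.382/3.68×10^-7 + 0.468/7.12×10^-7) = 0.01625 rad.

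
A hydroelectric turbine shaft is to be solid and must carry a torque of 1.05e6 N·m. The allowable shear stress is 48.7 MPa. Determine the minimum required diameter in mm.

For a solid shaft τ_max = 16T/(πd³), so d = (16T/(π τ_allow))^(1/3) = (16·1.050e6/(π·4.87×10^7))^(1/3) = 0.4789 m.

479 mm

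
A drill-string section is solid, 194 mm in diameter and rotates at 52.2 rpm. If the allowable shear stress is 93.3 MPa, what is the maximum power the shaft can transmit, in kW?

J = πd⁴/32 = π(0.194)⁴/32 = 1.391×10^-4 m⁴.
T_max = τ_allow·J/r = 9.33×10^7 × 1.391×10^-4 / 0.0970 = 133800 N·m.
ω = 2π·52.2/60 = 5.466 rad/s, so P_max = T_max·ω = 7.312×10^5 W.

731 kW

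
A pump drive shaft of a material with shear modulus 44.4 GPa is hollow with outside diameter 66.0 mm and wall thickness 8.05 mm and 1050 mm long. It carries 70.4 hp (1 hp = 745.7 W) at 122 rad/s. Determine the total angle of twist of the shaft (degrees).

0.465°

ω = 122 rad/s, so T = P/ω = 70.4×745.7 / 122.0 = 430.3 N·m.
J = π(d_o⁴ − d_i⁴)/32 = π(0.0660⁴ − 0.0499⁴)/32 = 1.254×10^-6 m⁴.
θ = T·L/(G·J) = 430.3 × 1.05 / (44.4×10⁹ × 1.254×10^-6) = 8.114×10^-3 rad.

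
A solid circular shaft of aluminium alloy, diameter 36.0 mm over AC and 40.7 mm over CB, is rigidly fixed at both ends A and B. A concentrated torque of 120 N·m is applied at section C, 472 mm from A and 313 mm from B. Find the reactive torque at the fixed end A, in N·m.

Compatibility: T_A·a/J_AC = T_B·b/J_CB with T_A + T_B = T₀.
J_AC = 1.65×10^-7 m⁴, J_CB = 2.69×10^-7 m⁴, so T_A = T₀·(J_AC/a)/((J_AC/a)+(J_CB/b)) = 34.65 N·m, T_B = 85.35 N·m.

34.6 N·m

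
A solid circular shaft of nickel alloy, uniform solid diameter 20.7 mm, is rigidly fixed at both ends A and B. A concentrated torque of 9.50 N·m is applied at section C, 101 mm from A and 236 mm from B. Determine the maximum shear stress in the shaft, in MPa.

With uniform GJ and both ends fixed, compatibility θ_AC = θ_CB gives T_A·a = T_B·b, together with T_A + T_B = T₀.
T_A = T₀·b/(a+b) = 9.500·236/337.0 = 6.653 N·m; T_B = 2.847 N·m.
τ in each portion: τ_AC = 3.82×10^6 Pa, τ_CB = 1.63×10^6 Pa; maximum is in AC.
τ_max = T_AC·r/J = 6.653·0.0103/1.80×10^-8 = 3.820×10^6 Pa.

3.82 MPa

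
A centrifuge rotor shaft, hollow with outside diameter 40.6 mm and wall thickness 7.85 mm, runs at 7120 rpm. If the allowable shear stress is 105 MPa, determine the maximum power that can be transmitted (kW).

J = π(d_o⁴ − d_i⁴)/32 = π(0.0406⁴ − 0.0249⁴)/32 = 2.290×10^-7 m⁴.
T_max = τ_allow·J/r = 1.05×10^8 × 2.290×10^-7 / 0.0203 = 1185 N·m.
ω = 2π·7120/60 = 745.6 rad/s, so P_max = T_max·ω = 8.832×10^5 W.

883 kW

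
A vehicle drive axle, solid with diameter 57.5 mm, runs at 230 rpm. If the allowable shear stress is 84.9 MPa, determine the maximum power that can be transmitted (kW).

J = πd⁴/32 = π(0.0575)⁴/32 = 1.073×10^-6 m⁴.
T_max = τ_allow·J/r = 8.49×10^7 × 1.073×10^-6 / 0.0288 = 3169 N·m.
ω = 2π·230/60 = 24.09 rad/s, so P_max = T_max·ω = 7.633×10^4 W.

76.3 kW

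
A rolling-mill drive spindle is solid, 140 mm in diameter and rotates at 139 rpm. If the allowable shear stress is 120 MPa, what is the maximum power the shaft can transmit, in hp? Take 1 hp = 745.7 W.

J = πd⁴/32 = π(0.140)⁴/32 = 3.771×10^-5 m⁴.
T_max = τ_allow·J/r = 1.20×10^8 × 3.771×10^-5 / 0.0700 = 64650 N·m.
ω = 2π·139/60 = 14.56 rad/s, so P_max = T_max·ω = 9.411×10^5 W.

1260 hp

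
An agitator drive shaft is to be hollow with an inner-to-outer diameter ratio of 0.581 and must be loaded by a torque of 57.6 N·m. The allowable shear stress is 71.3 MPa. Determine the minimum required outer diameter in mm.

16.7 mm

For a hollow shaft with d_i/d_o = 0.581: τ_max = 16T/(π d_o³ (1−k⁴)), so d_o = [16T/(π τ_allow (1−k⁴))]^(1/3) = [16·57.60/(π·7.13×10^7·0.8861)]^(1/3) = 0.01668 m.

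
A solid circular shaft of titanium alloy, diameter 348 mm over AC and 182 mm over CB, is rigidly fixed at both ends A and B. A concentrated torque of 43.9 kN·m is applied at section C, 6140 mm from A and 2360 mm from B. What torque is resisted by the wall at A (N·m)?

36700 N·m

Compatibility: T_A·a/J_AC = T_B·b/J_CB with T_A + T_B = T₀.
J_AC = 1.44×10^-3 m⁴, J_CB = 1.08×10^-4 m⁴, so T_A = T₀·(J_AC/a)/((J_AC/a)+(J_CB/b)) = 36750 N·m, T_B = 7152 N·m.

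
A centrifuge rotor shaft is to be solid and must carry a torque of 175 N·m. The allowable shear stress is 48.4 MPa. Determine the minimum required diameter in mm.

26.4 mm

For a solid shaft τ_max = 16T/(πd³), so d = (16T/(π τ_allow))^(1/3) = (16·175.0/(π·4.84×10^7))^(1/3) = 0.02641 m.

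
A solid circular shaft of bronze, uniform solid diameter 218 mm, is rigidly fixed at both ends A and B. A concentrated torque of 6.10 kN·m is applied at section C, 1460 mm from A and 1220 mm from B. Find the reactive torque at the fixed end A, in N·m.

2780 N·m

With uniform GJ and both ends fixed, compatibility θ_AC = θ_CB gives T_A·a = T_B·b, together with T_A + T_B = T₀.
T_A = T₀·b/(a+b) = 6100·1220/2680 = 2777 N·m; T_B = 3323 N·m.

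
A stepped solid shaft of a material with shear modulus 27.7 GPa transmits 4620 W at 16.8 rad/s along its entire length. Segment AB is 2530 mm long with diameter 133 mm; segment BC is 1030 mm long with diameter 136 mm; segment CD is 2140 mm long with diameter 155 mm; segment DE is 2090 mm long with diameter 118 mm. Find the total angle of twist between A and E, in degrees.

0.148°

ω = 16.8 rad/s, so T = P/ω = 4620 / 16.80 = 275.0 N·m.
J_AB = π(0.133)⁴/32 = 3.07×10^-5 m⁴; J_BC = π(0.136)⁴/32 = 3.36×10^-5 m⁴; J_CD = π(0.155)⁴/32 = 5.67×10^-5 m⁴; J_DE = π(0.118)⁴/32 = 1.90×10^-5 m⁴.
θ = (T/G)·Σ L_i/J_i = (275.0/27.7×10⁹)·(2.53/3.07×10^-5 + 1.03/3.36×10^-5 + 2.14/5.67×10^-5 + 2.09/1.90×10^-5) = 2.587×10^-3 rad.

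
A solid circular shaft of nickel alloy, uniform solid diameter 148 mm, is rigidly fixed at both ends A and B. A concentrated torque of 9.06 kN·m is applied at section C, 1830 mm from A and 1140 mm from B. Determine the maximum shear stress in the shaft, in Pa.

With uniform GJ and both ends fixed, compatibility θ_AC = θ_CB gives T_A·a = T_B·b, together with T_A + T_B = T₀.
T_A = T₀·b/(a+b) = 9060·1140/2970 = 3478 N·m; T_B = 5582 N·m.
τ in each portion: τ_AC = 5.46×10^6 Pa, τ_CB = 8.77×10^6 Pa; maximum is in CB.
τ_max = T_CB·r/J = 5582·0.0740/4.71×10^-5 = 8.770×10^6 Pa.

8.77e6 Pa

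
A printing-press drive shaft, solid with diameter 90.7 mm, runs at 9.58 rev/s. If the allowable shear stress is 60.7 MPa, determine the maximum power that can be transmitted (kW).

J = πd⁴/32 = π(0.0907)⁴/32 = 6.644×10^-6 m⁴.
T_max = τ_allow·J/r = 6.07×10^7 × 6.644×10^-6 / 0.0454 = 8893 N·m.
ω = 2π·9.58 = 60.19 rad/s, so P_max = T_max·ω = 5.353×10^5 W.

535 kW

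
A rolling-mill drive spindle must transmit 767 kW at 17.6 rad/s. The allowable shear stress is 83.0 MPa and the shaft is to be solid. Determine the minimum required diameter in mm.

139 mm

ω = 17.6 rad/s, so T = P/ω = 767×10³ / 17.60 = 43580 N·m.
For a solid shaft τ_max = 16T/(πd³), so d = (16T/(π τ_allow))^(1/3) = (16·43580/(π·8.30×10^7))^(1/3) = 0.1388 m.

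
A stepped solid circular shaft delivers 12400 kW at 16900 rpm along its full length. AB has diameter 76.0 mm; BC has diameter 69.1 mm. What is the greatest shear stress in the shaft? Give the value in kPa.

108000 kPa

ω = 2π·16900/60 = 1770 rad/s, so T = P/ω = 12400×10³ / 1770 = 7007 N·m.
Under the same torque, τ_max = 16T/(πd³) is largest where d is smallest — segment BC (d = 69.1 mm).
τ_max = 16·7007/(π·(0.0691)³) = 1.082×10^8 Pa.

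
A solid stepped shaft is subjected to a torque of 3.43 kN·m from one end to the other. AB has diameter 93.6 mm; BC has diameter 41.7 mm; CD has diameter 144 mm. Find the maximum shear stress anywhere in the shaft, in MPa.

241 MPa

Under the same torque, τ_max = 16T/(πd³) is largest where d is smallest — segment BC (d = 41.7 mm).
τ_max = 16·3430/(π·(0.0417)³) = 2.409×10^8 Pa.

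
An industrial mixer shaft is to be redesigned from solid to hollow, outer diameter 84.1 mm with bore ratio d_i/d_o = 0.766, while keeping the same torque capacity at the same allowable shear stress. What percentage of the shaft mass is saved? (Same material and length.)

45.2 %

Equal τ_max and T ⇒ the solid shaft needs d_s³ = d_o³(1−k⁴), so d_s = 84.1·(1−0.766⁴)^(1/3) = 73.06 mm.
Area ratio A_h/A_s = d_o²(1−k²)/d_s² = (1−k²)/(1−k⁴)^(2/3) = 0.5475.
Mass saving = 1 − 0.5475 = 45.2 %.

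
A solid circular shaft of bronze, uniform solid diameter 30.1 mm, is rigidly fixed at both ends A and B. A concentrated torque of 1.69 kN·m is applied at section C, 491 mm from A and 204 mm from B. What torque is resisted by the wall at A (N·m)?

496 N·m

With uniform GJ and both ends fixed, compatibility θ_AC = θ_CB gives T_A·a = T_B·b, together with T_A + T_B = T₀.
T_A = T₀·b/(a+b) = 1690·204/695.0 = 496.1 N·m; T_B = 1194 N·m.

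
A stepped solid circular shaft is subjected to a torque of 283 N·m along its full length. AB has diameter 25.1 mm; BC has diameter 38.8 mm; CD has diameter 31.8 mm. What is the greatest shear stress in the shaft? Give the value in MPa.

Under the same torque, τ_max = 16T/(πd³) is largest where d is smallest — segment AB (d = 25.1 mm).
τ_max = 16·283.0/(π·(0.0251)³) = 9.115×10^7 Pa.

91.1 MPa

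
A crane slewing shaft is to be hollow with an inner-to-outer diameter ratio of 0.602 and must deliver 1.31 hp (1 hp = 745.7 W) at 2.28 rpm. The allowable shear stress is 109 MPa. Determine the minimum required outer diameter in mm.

60.4 mm

ω = 2π·2.28/60 = 0.2388 rad/s, so T = P/ω = 1.31×745.7 / 0.2388 = 4091 N·m.
For a hollow shaft with d_i/d_o = 0.602: τ_max = 16T/(π d_o³ (1−k⁴)), so d_o = [16T/(π τ_allow (1−k⁴))]^(1/3) = [16·4091/(π·1.09×10^8·0.8687)]^(1/3) = 0.06037 m.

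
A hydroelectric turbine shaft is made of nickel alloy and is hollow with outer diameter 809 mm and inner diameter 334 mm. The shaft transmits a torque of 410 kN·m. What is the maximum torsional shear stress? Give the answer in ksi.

J = π(d_o⁴ − d_i⁴)/32 = π(0.809⁴ − 0.334⁴)/32 = 0.04083 m⁴.
τ_max = T·r/J = 410000 × 0.405 / 0.04083 = 4.062×10^6 Pa.

0.589 ksi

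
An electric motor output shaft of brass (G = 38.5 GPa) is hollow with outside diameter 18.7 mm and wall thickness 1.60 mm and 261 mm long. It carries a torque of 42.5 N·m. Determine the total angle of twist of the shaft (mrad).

45.5 mrad

J = π(d_o⁴ − d_i⁴)/32 = π(0.0187⁴ − 0.0155⁴)/32 = 6.338×10^-9 m⁴.
θ = T·L/(G·J) = 42.50 × 0.261 / (38.5×10⁹ × 6.338×10^-9) = 0.04546 rad.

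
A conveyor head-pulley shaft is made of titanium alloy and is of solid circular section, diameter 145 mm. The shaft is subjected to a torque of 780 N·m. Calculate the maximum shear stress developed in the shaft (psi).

J = πd⁴/32 = π(0.145)⁴/32 = 4.340×10^-5 m⁴.
τ_max = T·r/J = 780.0 × 0.0725 / 4.340×10^-5 = 1.303×10^6 Pa.

189 psi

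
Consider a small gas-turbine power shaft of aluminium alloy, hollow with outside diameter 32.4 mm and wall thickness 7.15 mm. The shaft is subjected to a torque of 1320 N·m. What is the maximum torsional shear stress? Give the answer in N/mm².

219 N/mm²

J = π(d_o⁴ − d_i⁴)/32 = π(0.0324⁴ − 0.0181⁴)/32 = 9.765×10^-8 m⁴.
τ_max = T·r/J = 1320 × 0.0162 / 9.765×10^-8 = 2.190×10^8 Pa.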